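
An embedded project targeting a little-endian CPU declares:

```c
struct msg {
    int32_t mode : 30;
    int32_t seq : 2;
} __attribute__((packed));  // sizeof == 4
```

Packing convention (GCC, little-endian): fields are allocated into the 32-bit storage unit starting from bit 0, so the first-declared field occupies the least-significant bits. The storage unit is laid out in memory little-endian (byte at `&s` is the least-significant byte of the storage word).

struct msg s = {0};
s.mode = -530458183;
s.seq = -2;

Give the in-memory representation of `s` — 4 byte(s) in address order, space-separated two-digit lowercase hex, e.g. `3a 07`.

mode (30b) val=-530458183 bits=0x2061d9b9 at bit 0: 0x2061d9b9
seq (2b) val=-2 bits=0x2 at bit 30: 0xa061d9b9
word = 0xa061d9b9 → little-endian bytes:
  [0]=0xb9  [1]=0xd9  [2]=0x61  [3]=0xa0

b9 d9 61 a0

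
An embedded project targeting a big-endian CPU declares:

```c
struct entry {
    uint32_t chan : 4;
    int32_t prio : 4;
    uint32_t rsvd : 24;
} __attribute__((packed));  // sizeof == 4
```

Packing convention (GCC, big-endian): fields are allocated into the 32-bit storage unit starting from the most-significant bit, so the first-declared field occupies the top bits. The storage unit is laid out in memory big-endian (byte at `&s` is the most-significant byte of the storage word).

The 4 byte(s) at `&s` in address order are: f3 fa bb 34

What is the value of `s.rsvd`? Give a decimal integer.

16431924

[0]=0xf3 [1]=0xfa [2]=0xbb [3]=0x34 (big-endian) → word 0xf3fabb34
chan [28+:4] = (word>>28) & 0xf = 15
prio [24+:4] = (word>>24) & 0xf = 3
rsvd [0+:24] = (word>>0) & 0xffffff = 16431924  ←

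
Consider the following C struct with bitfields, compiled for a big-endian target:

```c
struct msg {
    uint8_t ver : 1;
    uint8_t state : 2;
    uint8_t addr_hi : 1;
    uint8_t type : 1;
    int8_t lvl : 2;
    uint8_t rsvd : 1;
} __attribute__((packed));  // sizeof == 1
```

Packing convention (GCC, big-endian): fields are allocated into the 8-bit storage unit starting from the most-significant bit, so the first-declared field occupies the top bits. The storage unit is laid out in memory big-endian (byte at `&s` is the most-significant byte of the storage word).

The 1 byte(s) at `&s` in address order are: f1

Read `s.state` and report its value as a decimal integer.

[0]=0xf1 (big-endian) → word 0xf1
ver [7+:1] = (word>>7) & 0x1 = 1
state [5+:2] = (word>>5) & 0x3 = 3  ←
addr_hi [4+:1] = (word>>4) & 0x1 = 1
type [3+:1] = (word>>3) & 0x1 = 0
lvl [1+:2] = (word>>1) & 0x3 = 0
rsvd [0+:1] = (word>>0) & 0x1 = 1

3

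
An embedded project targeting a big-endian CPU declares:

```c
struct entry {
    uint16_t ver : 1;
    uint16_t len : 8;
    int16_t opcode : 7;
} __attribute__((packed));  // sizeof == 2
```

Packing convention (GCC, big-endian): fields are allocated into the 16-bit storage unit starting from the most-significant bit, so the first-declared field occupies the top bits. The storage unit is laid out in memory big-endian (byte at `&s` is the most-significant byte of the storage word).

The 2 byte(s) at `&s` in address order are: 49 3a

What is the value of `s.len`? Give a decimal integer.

146

[0]=0x49 [1]=0x3a (big-endian) → word 0x493a
ver:1 @ bit 15 → (0x493a>>15)&0x1 = 0x0
len:8 @ bit 7 → (0x493a>>7)&0xff = 0x92  ←
opcode:7 @ bit 0 → (0x493a>>0)&0x7f = 0x3a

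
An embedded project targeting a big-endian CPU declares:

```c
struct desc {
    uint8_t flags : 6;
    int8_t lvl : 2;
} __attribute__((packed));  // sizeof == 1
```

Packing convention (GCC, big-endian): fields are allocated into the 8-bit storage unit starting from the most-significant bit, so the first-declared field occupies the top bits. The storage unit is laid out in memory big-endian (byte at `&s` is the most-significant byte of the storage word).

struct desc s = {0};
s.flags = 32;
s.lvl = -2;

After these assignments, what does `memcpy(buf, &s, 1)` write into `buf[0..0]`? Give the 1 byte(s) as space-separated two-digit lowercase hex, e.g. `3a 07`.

82

flags (6b) val=32 bits=0x20 at bit 2: 0x80
lvl (2b) val=-2 bits=0x2 at bit 0: 0x82
word = 0x82 → big-endian bytes:
  [0]=0x82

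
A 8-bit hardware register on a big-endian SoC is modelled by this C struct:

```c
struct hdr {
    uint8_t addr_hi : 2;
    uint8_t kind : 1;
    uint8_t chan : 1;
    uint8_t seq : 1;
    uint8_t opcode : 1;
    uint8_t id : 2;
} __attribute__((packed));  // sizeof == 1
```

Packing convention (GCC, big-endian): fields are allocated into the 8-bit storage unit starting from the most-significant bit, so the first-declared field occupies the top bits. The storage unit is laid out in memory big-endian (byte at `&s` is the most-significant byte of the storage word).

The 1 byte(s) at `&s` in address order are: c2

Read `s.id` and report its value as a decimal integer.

2

[0]=0xc2 (big-endian) → word 0xc2
addr_hi [6+:2] = (word>>6) & 0x3 = 3
kind [5+:1] = (word>>5) & 0x1 = 0
chan [4+:1] = (word>>4) & 0x1 = 0
seq [3+:1] = (word>>3) & 0x1 = 0
opcode [2+:1] = (word>>2) & 0x1 = 0
id [0+:2] = (word>>0) & 0x3 = 2  ←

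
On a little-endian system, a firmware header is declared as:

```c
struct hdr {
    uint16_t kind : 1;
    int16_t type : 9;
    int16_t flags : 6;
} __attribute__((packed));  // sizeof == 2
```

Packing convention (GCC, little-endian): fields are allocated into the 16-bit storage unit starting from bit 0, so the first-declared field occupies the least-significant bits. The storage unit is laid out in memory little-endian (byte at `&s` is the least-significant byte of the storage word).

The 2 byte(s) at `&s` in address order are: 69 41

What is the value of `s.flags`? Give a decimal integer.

16

[0]=0x69 [1]=0x41 (little-endian) → word 0x4169
kind [0+:1] = (word>>0) & 0x1 = 1
type [1+:9] = (word>>1) & 0x1ff = 180
flags [10+:6] = (word>>10) & 0x3f = 16  ←
flags signed 6b, MSB=0: value = 16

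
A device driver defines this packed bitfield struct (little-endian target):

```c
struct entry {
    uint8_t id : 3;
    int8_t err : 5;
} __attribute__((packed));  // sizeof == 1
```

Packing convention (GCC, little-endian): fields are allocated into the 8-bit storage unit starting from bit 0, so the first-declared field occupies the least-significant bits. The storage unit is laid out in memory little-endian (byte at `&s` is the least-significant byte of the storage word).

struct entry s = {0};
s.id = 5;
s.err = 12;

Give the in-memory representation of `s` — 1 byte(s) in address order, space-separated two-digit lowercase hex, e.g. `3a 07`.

[0+:3] id=5 & 0x7 = 0x5; word=0x05
[3+:5] err=12 & 0x1f = 0xc; word=0x65
word = 0x65 → little-endian bytes:
  [0]=0x65

65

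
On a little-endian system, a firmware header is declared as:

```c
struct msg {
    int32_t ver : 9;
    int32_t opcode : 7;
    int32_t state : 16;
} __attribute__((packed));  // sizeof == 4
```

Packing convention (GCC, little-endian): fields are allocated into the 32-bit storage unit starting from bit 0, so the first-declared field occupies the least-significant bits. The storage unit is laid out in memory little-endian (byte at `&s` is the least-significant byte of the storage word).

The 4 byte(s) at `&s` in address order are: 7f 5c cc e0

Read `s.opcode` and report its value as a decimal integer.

46

[0]=0x7f [1]=0x5c [2]=0xcc [3]=0xe0 (little-endian) → word 0xe0cc5c7f
ver:9 @ bit 0 → (0xe0cc5c7f>>0)&0x1ff = 0x7f
opcode:7 @ bit 9 → (0xe0cc5c7f>>9)&0x7f = 0x2e  ←
state:16 @ bit 16 → (0xe0cc5c7f>>16)&0xffff = 0xe0cc
opcode signed 7b, MSB=0: value = 46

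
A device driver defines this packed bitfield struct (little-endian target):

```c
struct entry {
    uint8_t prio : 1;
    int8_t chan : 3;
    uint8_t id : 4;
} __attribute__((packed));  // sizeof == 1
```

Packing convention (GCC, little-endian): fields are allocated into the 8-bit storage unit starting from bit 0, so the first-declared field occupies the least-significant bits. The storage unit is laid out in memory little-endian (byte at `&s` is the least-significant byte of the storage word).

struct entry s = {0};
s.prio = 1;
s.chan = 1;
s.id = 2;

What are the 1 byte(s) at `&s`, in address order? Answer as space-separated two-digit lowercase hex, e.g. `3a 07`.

[0+:1] prio=1 & 0x1 = 0x1; word=0x01
[1+:3] chan=1 & 0x7 = 0x1; word=0x03
[4+:4] id=2 & 0xf = 0x2; word=0x23
word = 0x23 → little-endian bytes:
  [0]=0x23

23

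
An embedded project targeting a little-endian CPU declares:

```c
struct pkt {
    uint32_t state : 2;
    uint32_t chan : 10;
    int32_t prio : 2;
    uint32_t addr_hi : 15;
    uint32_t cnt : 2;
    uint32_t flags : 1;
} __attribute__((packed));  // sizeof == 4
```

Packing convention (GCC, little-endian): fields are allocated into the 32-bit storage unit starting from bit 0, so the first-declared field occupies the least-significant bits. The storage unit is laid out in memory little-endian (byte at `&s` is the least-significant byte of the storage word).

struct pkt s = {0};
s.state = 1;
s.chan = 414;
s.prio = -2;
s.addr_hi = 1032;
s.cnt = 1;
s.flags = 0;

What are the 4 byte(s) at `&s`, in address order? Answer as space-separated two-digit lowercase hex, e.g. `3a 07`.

79 26 02 21

state (2b) val=1 bits=0x1 at bit 0: 0x00000001
chan (10b) val=414 bits=0x19e at bit 2: 0x00000679
prio (2b) val=-2 bits=0x2 at bit 12: 0x00002679
addr_hi (15b) val=1032 bits=0x408 at bit 14: 0x01022679
cnt (2b) val=1 bits=0x1 at bit 29: 0x21022679
flags (1b) val=0 bits=0x0 at bit 31: 0x21022679
word = 0x21022679 → little-endian bytes:
  [0]=0x79  [1]=0x26  [2]=0x02  [3]=0x21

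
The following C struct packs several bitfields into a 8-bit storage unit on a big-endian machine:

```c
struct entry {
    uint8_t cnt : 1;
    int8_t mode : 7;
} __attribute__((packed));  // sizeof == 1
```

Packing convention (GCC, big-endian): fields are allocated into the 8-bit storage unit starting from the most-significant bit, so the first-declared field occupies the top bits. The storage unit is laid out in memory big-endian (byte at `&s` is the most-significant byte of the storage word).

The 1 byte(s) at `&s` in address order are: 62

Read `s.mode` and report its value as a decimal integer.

-30

[0]=0x62 (big-endian) → word 0x62
cnt:1 @ bit 7 → (0x62>>7)&0x1 = 0x0
mode:7 @ bit 0 → (0x62>>0)&0x7f = 0x62  ←
mode signed 7b, MSB=1: 98 - 128 = -30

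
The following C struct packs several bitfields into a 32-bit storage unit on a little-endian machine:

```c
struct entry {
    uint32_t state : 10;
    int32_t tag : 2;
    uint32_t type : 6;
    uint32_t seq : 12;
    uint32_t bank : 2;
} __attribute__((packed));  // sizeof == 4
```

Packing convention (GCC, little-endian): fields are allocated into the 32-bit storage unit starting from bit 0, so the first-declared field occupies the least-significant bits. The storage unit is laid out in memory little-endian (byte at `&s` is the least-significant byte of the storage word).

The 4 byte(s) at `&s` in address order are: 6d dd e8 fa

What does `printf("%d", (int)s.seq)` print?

[0]=0x6d [1]=0xdd [2]=0xe8 [3]=0xfa (little-endian) → word 0xfae8dd6d
state [0+:10] = (word>>0) & 0x3ff = 365
tag [10+:2] = (word>>10) & 0x3 = 3
type [12+:6] = (word>>12) & 0x3f = 13
seq [18+:12] = (word>>18) & 0xfff = 3770  ←
bank [30+:2] = (word>>30) & 0x3 = 3

3770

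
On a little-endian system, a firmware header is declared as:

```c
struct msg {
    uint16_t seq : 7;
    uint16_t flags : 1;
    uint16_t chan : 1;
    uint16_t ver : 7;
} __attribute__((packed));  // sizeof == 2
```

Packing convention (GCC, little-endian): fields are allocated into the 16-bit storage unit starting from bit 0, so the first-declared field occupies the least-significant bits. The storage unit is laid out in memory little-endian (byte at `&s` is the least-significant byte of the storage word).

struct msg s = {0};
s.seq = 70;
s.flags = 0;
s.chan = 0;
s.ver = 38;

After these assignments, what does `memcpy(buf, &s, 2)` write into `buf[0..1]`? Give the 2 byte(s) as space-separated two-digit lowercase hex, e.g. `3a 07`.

[0+:7] seq=70 & 0x7f = 0x46; word=0x0046
[7+:1] flags=0 & 0x1 = 0x0; word=0x0046
[8+:1] chan=0 & 0x1 = 0x0; word=0x0046
[9+:7] ver=38 & 0x7f = 0x26; word=0x4c46
word = 0x4c46 → little-endian bytes:
  [0]=0x46  [1]=0x4c

46 4c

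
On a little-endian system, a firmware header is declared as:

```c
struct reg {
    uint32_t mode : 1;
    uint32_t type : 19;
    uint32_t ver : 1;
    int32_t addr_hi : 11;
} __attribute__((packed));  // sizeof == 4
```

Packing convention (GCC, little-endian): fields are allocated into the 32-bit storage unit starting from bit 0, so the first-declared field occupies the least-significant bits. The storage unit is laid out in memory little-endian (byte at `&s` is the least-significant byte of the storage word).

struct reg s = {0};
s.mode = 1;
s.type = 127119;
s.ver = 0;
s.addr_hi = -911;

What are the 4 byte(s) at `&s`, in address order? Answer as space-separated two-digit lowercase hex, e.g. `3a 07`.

1f e1 23 8e

mode (1b) val=1 bits=0x1 at bit 0: 0x00000001
type (19b) val=127119 bits=0x1f08f at bit 1: 0x0003e11f
ver (1b) val=0 bits=0x0 at bit 20: 0x0003e11f
addr_hi (11b) val=-911 bits=0x471 at bit 21: 0x8e23e11f
word = 0x8e23e11f → little-endian bytes:
  [0]=0x1f  [1]=0xe1  [2]=0x23  [3]=0x8e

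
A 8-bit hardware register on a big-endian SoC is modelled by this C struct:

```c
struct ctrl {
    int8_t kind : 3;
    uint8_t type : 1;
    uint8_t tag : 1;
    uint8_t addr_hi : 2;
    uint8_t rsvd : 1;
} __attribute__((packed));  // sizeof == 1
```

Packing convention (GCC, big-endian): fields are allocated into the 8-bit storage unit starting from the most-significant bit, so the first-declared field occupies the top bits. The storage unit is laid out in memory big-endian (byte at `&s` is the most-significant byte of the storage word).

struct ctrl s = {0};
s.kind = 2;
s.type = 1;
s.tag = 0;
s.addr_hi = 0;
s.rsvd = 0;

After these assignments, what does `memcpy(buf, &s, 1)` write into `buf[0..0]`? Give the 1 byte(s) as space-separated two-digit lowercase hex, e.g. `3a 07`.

kind:3 = 2 → 0x2 << 5 → word 0x40
type:1 = 1 → 0x1 << 4 → word 0x50
tag:1 = 0 → 0x0 << 3 → word 0x50
addr_hi:2 = 0 → 0x0 << 1 → word 0x50
rsvd:1 = 0 → 0x0 << 0 → word 0x50
word = 0x50 → big-endian bytes:
  [0]=0x50

50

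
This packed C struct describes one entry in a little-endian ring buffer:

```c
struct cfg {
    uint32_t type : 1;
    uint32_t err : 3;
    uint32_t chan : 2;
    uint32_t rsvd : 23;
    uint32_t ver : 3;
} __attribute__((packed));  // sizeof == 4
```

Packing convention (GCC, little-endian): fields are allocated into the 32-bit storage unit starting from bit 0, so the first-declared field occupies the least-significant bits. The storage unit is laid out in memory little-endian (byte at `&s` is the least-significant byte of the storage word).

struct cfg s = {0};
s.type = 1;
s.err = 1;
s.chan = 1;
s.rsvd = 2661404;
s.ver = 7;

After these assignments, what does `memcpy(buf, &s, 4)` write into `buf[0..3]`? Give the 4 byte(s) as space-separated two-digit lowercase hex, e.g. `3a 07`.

13 07 27 ea

type (1b) val=1 bits=0x1 at bit 0: 0x00000001
err (3b) val=1 bits=0x1 at bit 1: 0x00000003
chan (2b) val=1 bits=0x1 at bit 4: 0x00000013
rsvd (23b) val=2661404 bits=0x289c1c at bit 6: 0x0a270713
ver (3b) val=7 bits=0x7 at bit 29: 0xea270713
word = 0xea270713 → little-endian bytes:
  [0]=0x13  [1]=0x07  [2]=0x27  [3]=0xea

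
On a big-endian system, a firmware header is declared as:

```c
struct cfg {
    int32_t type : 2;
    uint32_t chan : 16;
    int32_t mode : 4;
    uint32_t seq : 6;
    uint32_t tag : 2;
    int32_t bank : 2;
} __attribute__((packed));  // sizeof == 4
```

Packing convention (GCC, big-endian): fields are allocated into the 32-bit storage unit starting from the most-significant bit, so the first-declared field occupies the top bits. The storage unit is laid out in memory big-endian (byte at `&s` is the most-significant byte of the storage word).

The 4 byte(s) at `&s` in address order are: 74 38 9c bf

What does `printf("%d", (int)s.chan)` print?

53474

[0]=0x74 [1]=0x38 [2]=0x9c [3]=0xbf (big-endian) → word 0x74389cbf
type [30+:2] = (word>>30) & 0x3 = 1
chan [14+:16] = (word>>14) & 0xffff = 53474  ←
mode [10+:4] = (word>>10) & 0xf = 7
seq [4+:6] = (word>>4) & 0x3f = 11
tag [2+:2] = (word>>2) & 0x3 = 3
bank [0+:2] = (word>>0) & 0x3 = 3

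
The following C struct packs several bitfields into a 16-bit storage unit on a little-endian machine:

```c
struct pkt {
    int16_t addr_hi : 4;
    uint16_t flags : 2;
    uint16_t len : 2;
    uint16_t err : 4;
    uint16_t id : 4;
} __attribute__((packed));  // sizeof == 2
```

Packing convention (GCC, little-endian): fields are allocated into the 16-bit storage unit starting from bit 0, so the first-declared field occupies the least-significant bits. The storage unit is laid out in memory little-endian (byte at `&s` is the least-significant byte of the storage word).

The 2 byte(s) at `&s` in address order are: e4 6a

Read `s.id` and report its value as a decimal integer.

[0]=0xe4 [1]=0x6a (little-endian) → word 0x6ae4
addr_hi:4 @ bit 0 → (0x6ae4>>0)&0xf = 0x4
flags:2 @ bit 4 → (0x6ae4>>4)&0x3 = 0x2
len:2 @ bit 6 → (0x6ae4>>6)&0x3 = 0x3
err:4 @ bit 8 → (0x6ae4>>8)&0xf = 0xa
id:4 @ bit 12 → (0x6ae4>>12)&0xf = 0x6  ←

6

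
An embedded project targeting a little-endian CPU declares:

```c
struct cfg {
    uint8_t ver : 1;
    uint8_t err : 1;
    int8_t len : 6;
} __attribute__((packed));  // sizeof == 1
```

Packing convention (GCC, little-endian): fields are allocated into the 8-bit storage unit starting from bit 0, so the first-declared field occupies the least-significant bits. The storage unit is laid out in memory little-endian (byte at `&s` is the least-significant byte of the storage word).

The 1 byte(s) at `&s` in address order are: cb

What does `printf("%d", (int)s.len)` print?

[0]=0xcb (little-endian) → word 0xcb
ver [0+:1] = (word>>0) & 0x1 = 1
err [1+:1] = (word>>1) & 0x1 = 1
len [2+:6] = (word>>2) & 0x3f = 50  ←
len signed 6b, MSB=1: 50 - 64 = -14

-14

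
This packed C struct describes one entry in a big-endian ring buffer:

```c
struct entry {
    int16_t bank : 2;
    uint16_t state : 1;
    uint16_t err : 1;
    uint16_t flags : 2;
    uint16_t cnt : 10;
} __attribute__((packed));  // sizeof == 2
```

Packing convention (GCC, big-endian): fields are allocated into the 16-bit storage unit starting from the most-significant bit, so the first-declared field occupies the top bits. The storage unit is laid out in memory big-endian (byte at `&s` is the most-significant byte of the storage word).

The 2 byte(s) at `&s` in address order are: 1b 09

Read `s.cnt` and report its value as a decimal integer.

[0]=0x1b [1]=0x09 (big-endian) → word 0x1b09
bank:2 @ bit 14 → (0x1b09>>14)&0x3 = 0x0
state:1 @ bit 13 → (0x1b09>>13)&0x1 = 0x0
err:1 @ bit 12 → (0x1b09>>12)&0x1 = 0x1
flags:2 @ bit 10 → (0x1b09>>10)&0x3 = 0x2
cnt:10 @ bit 0 → (0x1b09>>0)&0x3ff = 0x309  ←

777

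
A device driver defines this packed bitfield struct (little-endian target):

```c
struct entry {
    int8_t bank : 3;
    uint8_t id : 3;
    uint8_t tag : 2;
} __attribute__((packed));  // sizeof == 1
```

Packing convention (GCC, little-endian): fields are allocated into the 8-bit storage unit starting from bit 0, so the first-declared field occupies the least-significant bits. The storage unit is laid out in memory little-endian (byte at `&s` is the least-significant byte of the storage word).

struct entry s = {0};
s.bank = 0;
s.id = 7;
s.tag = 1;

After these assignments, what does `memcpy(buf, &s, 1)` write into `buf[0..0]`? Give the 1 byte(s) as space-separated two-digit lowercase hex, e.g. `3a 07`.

78

[0+:3] bank=0 & 0x7 = 0x0; word=0x00
[3+:3] id=7 & 0x7 = 0x7; word=0x38
[6+:2] tag=1 & 0x3 = 0x1; word=0x78
word = 0x78 → little-endian bytes:
  [0]=0x78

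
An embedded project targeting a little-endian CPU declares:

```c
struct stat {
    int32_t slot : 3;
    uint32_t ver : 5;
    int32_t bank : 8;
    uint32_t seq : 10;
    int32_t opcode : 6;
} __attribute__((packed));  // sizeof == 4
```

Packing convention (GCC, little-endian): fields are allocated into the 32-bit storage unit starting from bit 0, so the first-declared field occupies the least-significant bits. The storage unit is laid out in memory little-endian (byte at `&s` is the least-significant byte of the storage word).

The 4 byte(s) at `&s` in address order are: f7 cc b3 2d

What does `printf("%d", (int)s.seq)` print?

435

[0]=0xf7 [1]=0xcc [2]=0xb3 [3]=0x2d (little-endian) → word 0x2db3ccf7
slot [0+:3] = (word>>0) & 0x7 = 7
ver [3+:5] = (word>>3) & 0x1f = 30
bank [8+:8] = (word>>8) & 0xff = 204
seq [16+:10] = (word>>16) & 0x3ff = 435  ←
opcode [26+:6] = (word>>26) & 0x3f = 11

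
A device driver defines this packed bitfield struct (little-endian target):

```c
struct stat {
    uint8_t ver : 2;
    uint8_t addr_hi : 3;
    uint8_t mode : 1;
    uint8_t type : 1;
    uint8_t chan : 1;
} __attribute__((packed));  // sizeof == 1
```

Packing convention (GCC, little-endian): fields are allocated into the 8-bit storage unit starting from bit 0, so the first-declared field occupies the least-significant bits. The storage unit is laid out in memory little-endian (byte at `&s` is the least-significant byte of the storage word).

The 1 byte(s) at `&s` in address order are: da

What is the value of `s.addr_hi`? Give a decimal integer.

[0]=0xda (little-endian) → word 0xda
ver [0+:2] = (word>>0) & 0x3 = 2
addr_hi [2+:3] = (word>>2) & 0x7 = 6  ←
mode [5+:1] = (word>>5) & 0x1 = 0
type [6+:1] = (word>>6) & 0x1 = 1
chan [7+:1] = (word>>7) & 0x1 = 1

6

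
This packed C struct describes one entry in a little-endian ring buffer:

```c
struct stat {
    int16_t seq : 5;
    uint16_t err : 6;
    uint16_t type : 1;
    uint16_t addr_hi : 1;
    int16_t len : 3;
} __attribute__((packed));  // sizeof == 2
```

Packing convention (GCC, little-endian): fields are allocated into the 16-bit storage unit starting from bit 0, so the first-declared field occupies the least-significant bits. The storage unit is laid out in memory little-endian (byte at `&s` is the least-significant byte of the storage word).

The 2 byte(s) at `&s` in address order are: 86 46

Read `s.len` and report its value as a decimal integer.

[0]=0x86 [1]=0x46 (little-endian) → word 0x4686
seq:5 @ bit 0 → (0x4686>>0)&0x1f = 0x6
err:6 @ bit 5 → (0x4686>>5)&0x3f = 0x34
type:1 @ bit 11 → (0x4686>>11)&0x1 = 0x0
addr_hi:1 @ bit 12 → (0x4686>>12)&0x1 = 0x0
len:3 @ bit 13 → (0x4686>>13)&0x7 = 0x2  ←
len signed 3b, MSB=0: value = 2

2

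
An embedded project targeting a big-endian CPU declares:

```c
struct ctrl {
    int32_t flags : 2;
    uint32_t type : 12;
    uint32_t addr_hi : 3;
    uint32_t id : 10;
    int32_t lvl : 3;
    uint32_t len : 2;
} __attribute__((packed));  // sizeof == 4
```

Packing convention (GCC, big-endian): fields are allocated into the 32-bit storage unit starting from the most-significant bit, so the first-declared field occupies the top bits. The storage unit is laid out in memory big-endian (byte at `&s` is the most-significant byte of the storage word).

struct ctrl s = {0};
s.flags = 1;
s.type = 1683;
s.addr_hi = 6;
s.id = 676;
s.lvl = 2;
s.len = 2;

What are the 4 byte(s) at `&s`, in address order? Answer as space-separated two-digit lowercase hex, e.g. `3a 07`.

5a 4f 54 8a

flags:2 = 1 → 0x1 << 30 → word 0x40000000
type:12 = 1683 → 0x693 << 18 → word 0x5a4c0000
addr_hi:3 = 6 → 0x6 << 15 → word 0x5a4f0000
id:10 = 676 → 0x2a4 << 5 → word 0x5a4f5480
lvl:3 = 2 → 0x2 << 2 → word 0x5a4f5488
len:2 = 2 → 0x2 << 0 → word 0x5a4f548a
word = 0x5a4f548a → big-endian bytes:
  [0]=0x5a  [1]=0x4f  [2]=0x54  [3]=0x8a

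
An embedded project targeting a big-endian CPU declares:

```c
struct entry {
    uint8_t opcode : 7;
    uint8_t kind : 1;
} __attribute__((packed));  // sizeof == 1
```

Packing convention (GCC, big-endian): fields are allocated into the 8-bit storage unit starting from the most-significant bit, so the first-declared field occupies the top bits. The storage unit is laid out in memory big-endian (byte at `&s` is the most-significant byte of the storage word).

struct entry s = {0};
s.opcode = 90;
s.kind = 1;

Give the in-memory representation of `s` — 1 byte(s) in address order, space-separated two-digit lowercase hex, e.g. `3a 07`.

[1+:7] opcode=90 & 0x7f = 0x5a; word=0xb4
[0+:1] kind=1 & 0x1 = 0x1; word=0xb5
word = 0xb5 → big-endian bytes:
  [0]=0xb5

b5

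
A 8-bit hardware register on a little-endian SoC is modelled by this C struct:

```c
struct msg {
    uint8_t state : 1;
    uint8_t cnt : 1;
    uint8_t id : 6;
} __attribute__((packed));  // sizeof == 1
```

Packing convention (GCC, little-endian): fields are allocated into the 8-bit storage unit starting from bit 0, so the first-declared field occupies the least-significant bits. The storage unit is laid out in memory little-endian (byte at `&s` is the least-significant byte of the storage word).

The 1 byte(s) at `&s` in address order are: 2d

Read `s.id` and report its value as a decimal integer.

[0]=0x2d (little-endian) → word 0x2d
state:1 @ bit 0 → (0x2d>>0)&0x1 = 0x1
cnt:1 @ bit 1 → (0x2d>>1)&0x1 = 0x0
id:6 @ bit 2 → (0x2d>>2)&0x3f = 0xb  ←

11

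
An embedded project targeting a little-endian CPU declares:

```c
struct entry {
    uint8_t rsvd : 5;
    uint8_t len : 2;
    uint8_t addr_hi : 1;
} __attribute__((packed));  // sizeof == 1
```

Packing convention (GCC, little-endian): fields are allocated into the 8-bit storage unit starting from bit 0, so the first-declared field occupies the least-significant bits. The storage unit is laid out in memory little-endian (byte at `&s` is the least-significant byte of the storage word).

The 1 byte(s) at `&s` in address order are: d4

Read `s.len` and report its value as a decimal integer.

[0]=0xd4 (little-endian) → word 0xd4
rsvd [0+:5] = (word>>0) & 0x1f = 20
len [5+:2] = (word>>5) & 0x3 = 2  ←
addr_hi [7+:1] = (word>>7) & 0x1 = 1

2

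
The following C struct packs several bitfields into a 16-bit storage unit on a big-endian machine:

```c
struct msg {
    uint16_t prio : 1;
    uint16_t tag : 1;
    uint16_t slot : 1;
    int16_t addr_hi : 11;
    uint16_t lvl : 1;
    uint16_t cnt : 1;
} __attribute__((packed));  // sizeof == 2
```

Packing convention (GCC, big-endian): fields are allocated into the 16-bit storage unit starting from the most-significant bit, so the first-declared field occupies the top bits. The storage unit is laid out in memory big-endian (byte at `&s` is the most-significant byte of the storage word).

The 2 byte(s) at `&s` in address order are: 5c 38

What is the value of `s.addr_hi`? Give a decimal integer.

-242

[0]=0x5c [1]=0x38 (big-endian) → word 0x5c38
prio:1 @ bit 15 → (0x5c38>>15)&0x1 = 0x0
tag:1 @ bit 14 → (0x5c38>>14)&0x1 = 0x1
slot:1 @ bit 13 → (0x5c38>>13)&0x1 = 0x0
addr_hi:11 @ bit 2 → (0x5c38>>2)&0x7ff = 0x70e  ←
lvl:1 @ bit 1 → (0x5c38>>1)&0x1 = 0x0
cnt:1 @ bit 0 → (0x5c38>>0)&0x1 = 0x0
addr_hi signed 11b, MSB=1: 1806 - 2048 = -242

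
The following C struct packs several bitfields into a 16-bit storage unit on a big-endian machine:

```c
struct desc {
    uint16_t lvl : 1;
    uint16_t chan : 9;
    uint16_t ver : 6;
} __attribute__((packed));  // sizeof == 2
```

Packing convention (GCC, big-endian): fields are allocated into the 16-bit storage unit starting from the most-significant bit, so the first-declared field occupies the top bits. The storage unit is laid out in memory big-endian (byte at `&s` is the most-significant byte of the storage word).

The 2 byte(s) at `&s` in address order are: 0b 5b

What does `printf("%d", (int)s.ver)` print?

27

[0]=0x0b [1]=0x5b (big-endian) → word 0x0b5b
lvl:1 @ bit 15 → (0x0b5b>>15)&0x1 = 0x0
chan:9 @ bit 6 → (0x0b5b>>6)&0x1ff = 0x2d
ver:6 @ bit 0 → (0x0b5b>>0)&0x3f = 0x1b  ←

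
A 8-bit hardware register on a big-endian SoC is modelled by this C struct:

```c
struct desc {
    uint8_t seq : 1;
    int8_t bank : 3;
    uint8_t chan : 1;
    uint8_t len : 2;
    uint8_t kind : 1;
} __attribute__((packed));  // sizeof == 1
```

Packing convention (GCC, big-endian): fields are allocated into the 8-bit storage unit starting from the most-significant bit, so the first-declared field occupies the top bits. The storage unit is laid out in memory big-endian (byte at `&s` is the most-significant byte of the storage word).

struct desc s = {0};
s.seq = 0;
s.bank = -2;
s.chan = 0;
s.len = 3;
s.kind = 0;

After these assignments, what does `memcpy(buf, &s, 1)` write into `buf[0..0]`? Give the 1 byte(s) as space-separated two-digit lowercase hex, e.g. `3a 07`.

66

[7+:1] seq=0 & 0x1 = 0x0; word=0x00
[4+:3] bank=-2 & 0x7 = 0x6; word=0x60
[3+:1] chan=0 & 0x1 = 0x0; word=0x60
[1+:2] len=3 & 0x3 = 0x3; word=0x66
[0+:1] kind=0 & 0x1 = 0x0; word=0x66
word = 0x66 → big-endian bytes:
  [0]=0x66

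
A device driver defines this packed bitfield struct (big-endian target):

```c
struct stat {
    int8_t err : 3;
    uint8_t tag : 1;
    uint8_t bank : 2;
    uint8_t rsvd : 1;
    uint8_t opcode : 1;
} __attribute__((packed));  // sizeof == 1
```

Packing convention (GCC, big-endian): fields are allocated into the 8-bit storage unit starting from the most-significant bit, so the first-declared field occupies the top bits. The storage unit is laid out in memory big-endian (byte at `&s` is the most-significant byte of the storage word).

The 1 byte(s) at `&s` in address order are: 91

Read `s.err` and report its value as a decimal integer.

-4

[0]=0x91 (big-endian) → word 0x91
err [5+:3] = (word>>5) & 0x7 = 4  ←
tag [4+:1] = (word>>4) & 0x1 = 1
bank [2+:2] = (word>>2) & 0x3 = 0
rsvd [1+:1] = (word>>1) & 0x1 = 0
opcode [0+:1] = (word>>0) & 0x1 = 1
err signed 3b, MSB=1: 4 - 8 = -4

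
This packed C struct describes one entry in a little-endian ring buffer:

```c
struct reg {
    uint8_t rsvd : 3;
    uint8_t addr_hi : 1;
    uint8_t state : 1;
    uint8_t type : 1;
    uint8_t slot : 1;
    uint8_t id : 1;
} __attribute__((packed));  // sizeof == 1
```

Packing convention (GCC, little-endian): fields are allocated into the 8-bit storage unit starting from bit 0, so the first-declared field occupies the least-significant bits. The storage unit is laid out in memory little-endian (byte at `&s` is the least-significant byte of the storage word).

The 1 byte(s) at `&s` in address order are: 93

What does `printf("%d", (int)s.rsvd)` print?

3

[0]=0x93 (little-endian) → word 0x93
rsvd [0+:3] = (word>>0) & 0x7 = 3  ←
addr_hi [3+:1] = (word>>3) & 0x1 = 0
state [4+:1] = (word>>4) & 0x1 = 1
type [5+:1] = (word>>5) & 0x1 = 0
slot [6+:1] = (word>>6) & 0x1 = 0
id [7+:1] = (word>>7) & 0x1 = 1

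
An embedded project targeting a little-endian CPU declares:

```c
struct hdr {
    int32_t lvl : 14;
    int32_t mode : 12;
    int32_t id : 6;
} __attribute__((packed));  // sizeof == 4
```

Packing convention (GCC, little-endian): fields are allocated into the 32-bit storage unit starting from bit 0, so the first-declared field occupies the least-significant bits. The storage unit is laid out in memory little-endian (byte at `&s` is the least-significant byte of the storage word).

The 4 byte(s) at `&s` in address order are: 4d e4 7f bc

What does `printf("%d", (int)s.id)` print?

-17

[0]=0x4d [1]=0xe4 [2]=0x7f [3]=0xbc (little-endian) → word 0xbc7fe44d
lvl [0+:14] = (word>>0) & 0x3fff = 9293
mode [14+:12] = (word>>14) & 0xfff = 511
id [26+:6] = (word>>26) & 0x3f = 47  ←
id signed 6b, MSB=1: 47 - 64 = -17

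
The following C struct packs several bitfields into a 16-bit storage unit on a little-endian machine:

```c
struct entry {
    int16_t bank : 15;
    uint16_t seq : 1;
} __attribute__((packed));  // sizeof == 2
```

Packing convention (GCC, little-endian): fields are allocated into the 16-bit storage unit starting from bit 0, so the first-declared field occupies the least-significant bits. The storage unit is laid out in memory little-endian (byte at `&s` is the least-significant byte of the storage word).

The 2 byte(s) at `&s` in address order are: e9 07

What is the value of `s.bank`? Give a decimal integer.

[0]=0xe9 [1]=0x07 (little-endian) → word 0x07e9
bank:15 @ bit 0 → (0x07e9>>0)&0x7fff = 0x7e9  ←
seq:1 @ bit 15 → (0x07e9>>15)&0x1 = 0x0
bank signed 15b, MSB=0: value = 2025

2025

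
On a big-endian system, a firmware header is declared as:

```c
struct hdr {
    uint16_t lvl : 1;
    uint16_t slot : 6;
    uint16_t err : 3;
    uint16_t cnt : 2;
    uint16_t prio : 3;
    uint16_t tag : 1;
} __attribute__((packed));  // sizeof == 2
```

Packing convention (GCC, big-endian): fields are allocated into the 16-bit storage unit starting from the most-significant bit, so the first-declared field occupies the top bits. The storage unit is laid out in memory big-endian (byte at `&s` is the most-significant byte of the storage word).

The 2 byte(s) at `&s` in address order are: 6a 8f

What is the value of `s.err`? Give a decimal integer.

[0]=0x6a [1]=0x8f (big-endian) → word 0x6a8f
lvl:1 @ bit 15 → (0x6a8f>>15)&0x1 = 0x0
slot:6 @ bit 9 → (0x6a8f>>9)&0x3f = 0x35
err:3 @ bit 6 → (0x6a8f>>6)&0x7 = 0x2  ←
cnt:2 @ bit 4 → (0x6a8f>>4)&0x3 = 0x0
prio:3 @ bit 1 → (0x6a8f>>1)&0x7 = 0x7
tag:1 @ bit 0 → (0x6a8f>>0)&0x1 = 0x1

2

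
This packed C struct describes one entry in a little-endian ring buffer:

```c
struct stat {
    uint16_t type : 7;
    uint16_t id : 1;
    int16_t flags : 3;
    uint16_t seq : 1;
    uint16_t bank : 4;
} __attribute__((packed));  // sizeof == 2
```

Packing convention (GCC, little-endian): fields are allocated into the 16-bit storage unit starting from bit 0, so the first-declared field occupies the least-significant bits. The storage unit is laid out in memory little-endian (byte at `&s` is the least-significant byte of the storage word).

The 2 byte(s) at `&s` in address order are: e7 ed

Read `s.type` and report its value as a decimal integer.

[0]=0xe7 [1]=0xed (little-endian) → word 0xede7
type:7 @ bit 0 → (0xede7>>0)&0x7f = 0x67  ←
id:1 @ bit 7 → (0xede7>>7)&0x1 = 0x1
flags:3 @ bit 8 → (0xede7>>8)&0x7 = 0x5
seq:1 @ bit 11 → (0xede7>>11)&0x1 = 0x1
bank:4 @ bit 12 → (0xede7>>12)&0xf = 0xe

103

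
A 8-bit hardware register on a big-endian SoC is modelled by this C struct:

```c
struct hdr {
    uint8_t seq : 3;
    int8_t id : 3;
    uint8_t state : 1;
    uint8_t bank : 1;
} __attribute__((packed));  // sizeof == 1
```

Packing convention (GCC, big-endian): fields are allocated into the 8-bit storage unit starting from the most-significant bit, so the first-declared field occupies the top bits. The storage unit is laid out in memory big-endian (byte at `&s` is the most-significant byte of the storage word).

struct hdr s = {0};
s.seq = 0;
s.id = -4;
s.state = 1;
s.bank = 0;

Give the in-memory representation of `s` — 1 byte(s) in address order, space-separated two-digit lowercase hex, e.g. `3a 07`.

[5+:3] seq=0 & 0x7 = 0x0; word=0x00
[2+:3] id=-4 & 0x7 = 0x4; word=0x10
[1+:1] state=1 & 0x1 = 0x1; word=0x12
[0+:1] bank=0 & 0x1 = 0x0; word=0x12
word = 0x12 → big-endian bytes:
  [0]=0x12

12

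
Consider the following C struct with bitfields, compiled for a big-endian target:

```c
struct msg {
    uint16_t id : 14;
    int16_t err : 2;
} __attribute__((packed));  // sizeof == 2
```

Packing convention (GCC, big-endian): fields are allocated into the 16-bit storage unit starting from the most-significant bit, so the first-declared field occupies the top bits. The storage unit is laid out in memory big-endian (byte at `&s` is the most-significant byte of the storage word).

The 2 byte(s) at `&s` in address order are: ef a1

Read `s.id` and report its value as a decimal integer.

15336

[0]=0xef [1]=0xa1 (big-endian) → word 0xefa1
id [2+:14] = (word>>2) & 0x3fff = 15336  ←
err [0+:2] = (word>>0) & 0x3 = 1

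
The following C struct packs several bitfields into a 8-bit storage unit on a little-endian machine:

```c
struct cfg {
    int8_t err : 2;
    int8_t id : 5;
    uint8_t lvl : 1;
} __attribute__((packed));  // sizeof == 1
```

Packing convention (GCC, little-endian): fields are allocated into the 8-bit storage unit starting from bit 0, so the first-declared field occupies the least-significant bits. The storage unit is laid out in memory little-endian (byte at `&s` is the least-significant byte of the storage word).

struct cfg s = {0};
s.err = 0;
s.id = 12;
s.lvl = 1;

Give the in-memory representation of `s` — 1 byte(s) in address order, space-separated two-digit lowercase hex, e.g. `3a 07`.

err:2 = 0 → 0x0 << 0 → word 0x00
id:5 = 12 → 0xc << 2 → word 0x30
lvl:1 = 1 → 0x1 << 7 → word 0xb0
word = 0xb0 → little-endian bytes:
  [0]=0xb0

b0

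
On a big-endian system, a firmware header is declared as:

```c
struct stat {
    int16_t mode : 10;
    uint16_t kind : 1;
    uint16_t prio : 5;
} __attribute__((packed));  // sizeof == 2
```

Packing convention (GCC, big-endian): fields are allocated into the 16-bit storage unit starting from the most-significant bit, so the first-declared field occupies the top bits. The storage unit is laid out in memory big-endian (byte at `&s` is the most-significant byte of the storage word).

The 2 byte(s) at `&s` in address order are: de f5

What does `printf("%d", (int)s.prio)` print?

[0]=0xde [1]=0xf5 (big-endian) → word 0xdef5
mode:10 @ bit 6 → (0xdef5>>6)&0x3ff = 0x37b
kind:1 @ bit 5 → (0xdef5>>5)&0x1 = 0x1
prio:5 @ bit 0 → (0xdef5>>0)&0x1f = 0x15  ←

21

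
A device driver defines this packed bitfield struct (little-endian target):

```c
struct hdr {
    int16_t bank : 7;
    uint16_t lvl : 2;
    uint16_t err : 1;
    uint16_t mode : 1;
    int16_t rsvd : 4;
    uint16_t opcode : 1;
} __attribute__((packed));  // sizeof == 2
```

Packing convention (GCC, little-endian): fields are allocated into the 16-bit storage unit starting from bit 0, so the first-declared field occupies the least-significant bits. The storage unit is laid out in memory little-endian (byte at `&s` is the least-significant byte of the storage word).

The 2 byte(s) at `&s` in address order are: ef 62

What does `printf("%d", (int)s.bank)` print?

[0]=0xef [1]=0x62 (little-endian) → word 0x62ef
bank:7 @ bit 0 → (0x62ef>>0)&0x7f = 0x6f  ←
lvl:2 @ bit 7 → (0x62ef>>7)&0x3 = 0x1
err:1 @ bit 9 → (0x62ef>>9)&0x1 = 0x1
mode:1 @ bit 10 → (0x62ef>>10)&0x1 = 0x0
rsvd:4 @ bit 11 → (0x62ef>>11)&0xf = 0xc
opcode:1 @ bit 15 → (0x62ef>>15)&0x1 = 0x0
bank signed 7b, MSB=1: 111 - 128 = -17

-17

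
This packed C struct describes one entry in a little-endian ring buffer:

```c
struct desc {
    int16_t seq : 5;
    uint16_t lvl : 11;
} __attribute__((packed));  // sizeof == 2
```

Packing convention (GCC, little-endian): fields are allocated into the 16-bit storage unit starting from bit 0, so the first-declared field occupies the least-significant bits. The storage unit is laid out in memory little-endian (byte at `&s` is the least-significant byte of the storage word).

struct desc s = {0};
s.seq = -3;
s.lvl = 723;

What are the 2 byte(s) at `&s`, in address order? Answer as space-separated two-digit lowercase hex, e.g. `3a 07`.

[0+:5] seq=-3 & 0x1f = 0x1d; word=0x001d
[5+:11] lvl=723 & 0x7ff = 0x2d3; word=0x5a7d
word = 0x5a7d → little-endian bytes:
  [0]=0x7d  [1]=0x5a

7d 5a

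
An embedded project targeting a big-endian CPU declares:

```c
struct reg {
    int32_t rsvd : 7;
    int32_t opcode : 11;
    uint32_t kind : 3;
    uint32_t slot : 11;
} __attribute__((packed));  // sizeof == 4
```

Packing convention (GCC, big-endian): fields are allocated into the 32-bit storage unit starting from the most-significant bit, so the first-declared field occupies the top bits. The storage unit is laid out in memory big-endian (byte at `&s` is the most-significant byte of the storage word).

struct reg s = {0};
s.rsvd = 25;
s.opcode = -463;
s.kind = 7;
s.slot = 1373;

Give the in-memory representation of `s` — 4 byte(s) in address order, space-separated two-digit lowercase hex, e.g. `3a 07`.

rsvd (7b) val=25 bits=0x19 at bit 25: 0x32000000
opcode (11b) val=-463 bits=0x631 at bit 14: 0x338c4000
kind (3b) val=7 bits=0x7 at bit 11: 0x338c7800
slot (11b) val=1373 bits=0x55d at bit 0: 0x338c7d5d
word = 0x338c7d5d → big-endian bytes:
  [0]=0x33  [1]=0x8c  [2]=0x7d  [3]=0x5d

33 8c 7d 5d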